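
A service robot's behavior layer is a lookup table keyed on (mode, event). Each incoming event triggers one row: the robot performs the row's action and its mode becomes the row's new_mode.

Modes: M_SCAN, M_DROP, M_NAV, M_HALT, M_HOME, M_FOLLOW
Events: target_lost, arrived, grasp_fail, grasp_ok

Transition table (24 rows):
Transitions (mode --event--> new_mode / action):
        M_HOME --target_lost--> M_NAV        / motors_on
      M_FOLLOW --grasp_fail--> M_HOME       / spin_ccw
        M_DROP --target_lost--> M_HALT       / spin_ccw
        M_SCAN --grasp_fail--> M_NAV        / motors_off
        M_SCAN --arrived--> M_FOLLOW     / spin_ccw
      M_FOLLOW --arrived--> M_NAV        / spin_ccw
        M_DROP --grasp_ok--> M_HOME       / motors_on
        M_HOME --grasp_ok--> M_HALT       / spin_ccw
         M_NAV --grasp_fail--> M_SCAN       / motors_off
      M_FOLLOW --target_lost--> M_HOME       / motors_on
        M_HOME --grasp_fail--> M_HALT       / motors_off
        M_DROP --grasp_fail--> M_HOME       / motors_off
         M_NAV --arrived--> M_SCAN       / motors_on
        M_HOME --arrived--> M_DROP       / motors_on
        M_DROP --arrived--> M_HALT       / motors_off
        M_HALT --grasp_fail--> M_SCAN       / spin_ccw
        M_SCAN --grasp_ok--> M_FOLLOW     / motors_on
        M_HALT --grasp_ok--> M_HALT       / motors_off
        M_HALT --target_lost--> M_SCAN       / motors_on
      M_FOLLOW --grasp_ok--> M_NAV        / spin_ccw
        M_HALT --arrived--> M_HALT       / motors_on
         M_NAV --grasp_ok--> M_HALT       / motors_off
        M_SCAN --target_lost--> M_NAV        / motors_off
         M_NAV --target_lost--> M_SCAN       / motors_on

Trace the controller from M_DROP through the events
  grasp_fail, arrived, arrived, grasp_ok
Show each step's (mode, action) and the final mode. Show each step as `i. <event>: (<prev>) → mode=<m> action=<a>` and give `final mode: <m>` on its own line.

final mode: M_HALT

1. grasp_fail: (M_DROP) → mode=M_HOME action=motors_off
2. arrived: (M_HOME) → mode=M_DROP action=motors_on
3. arrived: (M_DROP) → mode=M_HALT action=motors_off
4. grasp_ok: (M_HALT) → mode=M_HALT action=motors_off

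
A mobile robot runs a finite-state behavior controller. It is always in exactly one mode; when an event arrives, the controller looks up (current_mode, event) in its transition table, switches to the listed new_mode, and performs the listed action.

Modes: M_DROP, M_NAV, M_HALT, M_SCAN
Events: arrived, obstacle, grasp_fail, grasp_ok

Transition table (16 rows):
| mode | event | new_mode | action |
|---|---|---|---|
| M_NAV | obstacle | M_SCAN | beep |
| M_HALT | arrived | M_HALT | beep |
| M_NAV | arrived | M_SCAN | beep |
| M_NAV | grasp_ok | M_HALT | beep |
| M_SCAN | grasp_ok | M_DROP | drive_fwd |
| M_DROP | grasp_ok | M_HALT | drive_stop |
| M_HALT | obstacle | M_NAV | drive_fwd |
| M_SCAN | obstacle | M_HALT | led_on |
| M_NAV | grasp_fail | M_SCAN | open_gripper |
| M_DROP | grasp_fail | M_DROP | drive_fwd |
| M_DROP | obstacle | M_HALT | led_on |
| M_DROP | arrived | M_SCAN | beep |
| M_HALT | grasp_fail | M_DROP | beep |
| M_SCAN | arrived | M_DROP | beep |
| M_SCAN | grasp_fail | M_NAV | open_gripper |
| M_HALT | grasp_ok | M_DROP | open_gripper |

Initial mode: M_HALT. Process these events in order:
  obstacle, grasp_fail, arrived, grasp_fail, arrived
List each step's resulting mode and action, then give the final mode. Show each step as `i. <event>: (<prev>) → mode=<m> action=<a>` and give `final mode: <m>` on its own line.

final mode: M_SCAN

1. obstacle: (M_HALT) → mode=M_NAV action=drive_fwd
2. grasp_fail: (M_NAV) → mode=M_SCAN action=open_gripper
3. arrived: (M_SCAN) → mode=M_DROP action=beep
4. grasp_fail: (M_DROP) → mode=M_DROP action=drive_fwd
5. arrived: (M_DROP) → mode=M_SCAN action=beep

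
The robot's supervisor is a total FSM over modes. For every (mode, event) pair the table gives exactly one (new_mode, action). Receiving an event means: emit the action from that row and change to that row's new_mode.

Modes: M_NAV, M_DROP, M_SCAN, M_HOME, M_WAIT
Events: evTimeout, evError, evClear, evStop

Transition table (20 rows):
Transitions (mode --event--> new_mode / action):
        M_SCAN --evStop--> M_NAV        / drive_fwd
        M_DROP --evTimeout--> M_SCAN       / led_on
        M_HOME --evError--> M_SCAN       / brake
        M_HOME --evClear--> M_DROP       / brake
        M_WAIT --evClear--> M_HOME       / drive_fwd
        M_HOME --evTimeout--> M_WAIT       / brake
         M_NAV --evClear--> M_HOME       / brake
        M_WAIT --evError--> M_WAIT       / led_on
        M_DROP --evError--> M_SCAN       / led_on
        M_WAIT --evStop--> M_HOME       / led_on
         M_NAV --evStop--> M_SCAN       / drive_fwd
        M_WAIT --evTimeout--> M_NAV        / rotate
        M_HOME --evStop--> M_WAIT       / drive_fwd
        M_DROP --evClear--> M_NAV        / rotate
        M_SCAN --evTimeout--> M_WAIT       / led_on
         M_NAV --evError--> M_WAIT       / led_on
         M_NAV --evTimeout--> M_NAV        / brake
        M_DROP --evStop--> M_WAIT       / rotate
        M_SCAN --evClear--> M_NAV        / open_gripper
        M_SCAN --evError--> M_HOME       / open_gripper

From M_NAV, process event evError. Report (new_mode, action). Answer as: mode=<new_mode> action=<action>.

current mode = M_NAV; filter table to that mode:
  (M_NAV, evClear) → (M_HOME, brake)
  (M_NAV, evStop) → (M_SCAN, drive_fwd)
  (M_NAV, evError) → (M_WAIT, led_on)  ← event matches
  (M_NAV, evTimeout) → (M_NAV, brake)
event = evError selects (M_WAIT, led_on)

mode=M_WAIT action=led_on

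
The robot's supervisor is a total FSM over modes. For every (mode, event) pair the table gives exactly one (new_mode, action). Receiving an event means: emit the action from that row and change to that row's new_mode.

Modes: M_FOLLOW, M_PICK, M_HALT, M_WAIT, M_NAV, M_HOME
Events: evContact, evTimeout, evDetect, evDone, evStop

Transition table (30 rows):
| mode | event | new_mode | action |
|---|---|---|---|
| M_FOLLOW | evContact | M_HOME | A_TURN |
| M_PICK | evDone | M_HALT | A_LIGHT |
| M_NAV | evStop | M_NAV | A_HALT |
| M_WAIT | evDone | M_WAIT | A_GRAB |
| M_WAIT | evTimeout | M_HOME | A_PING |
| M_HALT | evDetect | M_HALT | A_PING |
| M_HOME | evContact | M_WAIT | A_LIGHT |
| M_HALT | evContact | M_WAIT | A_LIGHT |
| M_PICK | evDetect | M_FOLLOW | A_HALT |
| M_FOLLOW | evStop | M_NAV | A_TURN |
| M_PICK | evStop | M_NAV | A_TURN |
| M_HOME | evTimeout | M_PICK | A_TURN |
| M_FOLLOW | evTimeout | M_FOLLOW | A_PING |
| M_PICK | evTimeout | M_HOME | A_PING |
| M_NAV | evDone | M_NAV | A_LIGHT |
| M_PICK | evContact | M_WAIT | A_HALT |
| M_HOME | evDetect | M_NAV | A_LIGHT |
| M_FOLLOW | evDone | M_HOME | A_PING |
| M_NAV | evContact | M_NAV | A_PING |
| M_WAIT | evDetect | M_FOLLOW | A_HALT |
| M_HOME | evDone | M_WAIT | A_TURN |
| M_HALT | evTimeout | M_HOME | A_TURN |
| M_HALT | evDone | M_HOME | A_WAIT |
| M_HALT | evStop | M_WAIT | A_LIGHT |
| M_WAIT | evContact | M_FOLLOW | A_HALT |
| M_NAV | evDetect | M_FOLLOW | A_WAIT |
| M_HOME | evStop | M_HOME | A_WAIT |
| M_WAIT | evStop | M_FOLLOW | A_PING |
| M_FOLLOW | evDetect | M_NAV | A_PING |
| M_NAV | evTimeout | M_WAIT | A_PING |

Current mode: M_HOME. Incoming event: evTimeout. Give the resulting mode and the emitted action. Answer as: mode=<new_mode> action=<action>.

mode=M_PICK action=A_TURN

current mode = M_HOME; filter table to that mode:
  (M_HOME, evContact) → (M_WAIT, A_LIGHT)
  (M_HOME, evTimeout) → (M_PICK, A_TURN)  ← event matches
  (M_HOME, evDetect) → (M_NAV, A_LIGHT)
  (M_HOME, evDone) → (M_WAIT, A_TURN)
  (M_HOME, evStop) → (M_HOME, A_WAIT)
event = evTimeout selects (M_PICK, A_TURN)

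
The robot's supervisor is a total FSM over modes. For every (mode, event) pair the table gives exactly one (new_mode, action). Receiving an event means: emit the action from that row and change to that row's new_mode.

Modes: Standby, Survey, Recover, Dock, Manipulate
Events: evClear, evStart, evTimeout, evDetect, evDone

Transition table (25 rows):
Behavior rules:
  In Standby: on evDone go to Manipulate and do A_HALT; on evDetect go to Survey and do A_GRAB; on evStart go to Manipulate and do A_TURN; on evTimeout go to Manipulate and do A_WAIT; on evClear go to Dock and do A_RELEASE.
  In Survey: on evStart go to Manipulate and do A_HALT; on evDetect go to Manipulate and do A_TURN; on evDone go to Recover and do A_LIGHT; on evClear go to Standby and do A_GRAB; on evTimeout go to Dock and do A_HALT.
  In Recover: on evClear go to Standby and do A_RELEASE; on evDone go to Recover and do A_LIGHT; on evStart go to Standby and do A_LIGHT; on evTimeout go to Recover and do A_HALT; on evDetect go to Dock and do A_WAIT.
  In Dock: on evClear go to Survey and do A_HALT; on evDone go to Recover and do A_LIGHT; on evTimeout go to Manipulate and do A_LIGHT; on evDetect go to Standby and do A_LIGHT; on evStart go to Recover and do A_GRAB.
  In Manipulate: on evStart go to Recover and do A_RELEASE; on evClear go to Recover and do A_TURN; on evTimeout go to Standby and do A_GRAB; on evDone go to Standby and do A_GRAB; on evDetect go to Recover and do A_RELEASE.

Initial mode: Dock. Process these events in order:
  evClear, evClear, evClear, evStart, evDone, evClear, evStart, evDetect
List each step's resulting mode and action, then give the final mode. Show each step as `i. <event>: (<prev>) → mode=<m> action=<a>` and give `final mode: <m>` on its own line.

final mode: Recover

1. evClear: (Dock) → mode=Survey action=A_HALT
2. evClear: (Survey) → mode=Standby action=A_GRAB
3. evClear: (Standby) → mode=Dock action=A_RELEASE
4. evStart: (Dock) → mode=Recover action=A_GRAB
5. evDone: (Recover) → mode=Recover action=A_LIGHT
6. evClear: (Recover) → mode=Standby action=A_RELEASE
7. evStart: (Standby) → mode=Manipulate action=A_TURN
8. evDetect: (Manipulate) → mode=Recover action=A_RELEASE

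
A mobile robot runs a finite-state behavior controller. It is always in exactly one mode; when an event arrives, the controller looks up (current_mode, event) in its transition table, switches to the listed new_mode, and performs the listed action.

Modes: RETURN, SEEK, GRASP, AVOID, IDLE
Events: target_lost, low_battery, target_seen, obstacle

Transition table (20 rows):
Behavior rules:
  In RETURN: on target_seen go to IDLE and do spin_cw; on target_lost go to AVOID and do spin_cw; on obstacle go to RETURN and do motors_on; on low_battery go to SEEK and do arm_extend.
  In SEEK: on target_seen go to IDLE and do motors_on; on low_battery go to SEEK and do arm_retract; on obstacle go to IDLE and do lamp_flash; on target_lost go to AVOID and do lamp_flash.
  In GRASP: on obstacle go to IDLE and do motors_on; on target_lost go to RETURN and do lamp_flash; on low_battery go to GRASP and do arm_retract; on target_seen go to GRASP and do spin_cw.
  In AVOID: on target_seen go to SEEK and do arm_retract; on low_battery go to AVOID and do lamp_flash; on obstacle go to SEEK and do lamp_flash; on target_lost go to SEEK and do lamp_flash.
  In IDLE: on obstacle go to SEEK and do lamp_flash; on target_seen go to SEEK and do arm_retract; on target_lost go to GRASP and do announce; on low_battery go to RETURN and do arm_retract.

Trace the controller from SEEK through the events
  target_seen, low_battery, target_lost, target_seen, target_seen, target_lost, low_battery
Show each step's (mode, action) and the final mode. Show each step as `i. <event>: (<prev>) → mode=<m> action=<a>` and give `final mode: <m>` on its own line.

1. target_seen: (SEEK) → mode=IDLE action=motors_on
2. low_battery: (IDLE) → mode=RETURN action=arm_retract
3. target_lost: (RETURN) → mode=AVOID action=spin_cw
4. target_seen: (AVOID) → mode=SEEK action=arm_retract
5. target_seen: (SEEK) → mode=IDLE action=motors_on
6. target_lost: (IDLE) → mode=GRASP action=announce
7. low_battery: (GRASP) → mode=GRASP action=arm_retract

final mode: GRASP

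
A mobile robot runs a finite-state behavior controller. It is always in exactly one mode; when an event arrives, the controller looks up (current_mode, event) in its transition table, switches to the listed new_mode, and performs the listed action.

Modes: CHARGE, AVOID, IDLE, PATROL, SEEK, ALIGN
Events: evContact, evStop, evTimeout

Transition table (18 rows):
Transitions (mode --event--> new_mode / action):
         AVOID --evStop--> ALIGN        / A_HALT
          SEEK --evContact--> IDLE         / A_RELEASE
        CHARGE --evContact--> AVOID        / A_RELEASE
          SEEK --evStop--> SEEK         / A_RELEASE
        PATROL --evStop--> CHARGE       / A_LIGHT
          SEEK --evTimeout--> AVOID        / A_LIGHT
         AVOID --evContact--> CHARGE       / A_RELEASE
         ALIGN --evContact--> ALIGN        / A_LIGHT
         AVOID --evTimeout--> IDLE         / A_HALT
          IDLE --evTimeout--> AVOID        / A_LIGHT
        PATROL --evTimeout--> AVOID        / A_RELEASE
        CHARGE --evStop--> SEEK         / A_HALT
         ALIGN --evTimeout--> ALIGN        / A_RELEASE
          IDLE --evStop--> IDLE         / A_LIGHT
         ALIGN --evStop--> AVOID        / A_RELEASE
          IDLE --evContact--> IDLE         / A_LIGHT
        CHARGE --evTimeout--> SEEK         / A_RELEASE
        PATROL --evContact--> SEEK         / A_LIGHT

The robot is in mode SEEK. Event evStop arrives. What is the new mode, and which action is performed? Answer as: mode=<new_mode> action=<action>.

mode=SEEK action=A_RELEASE

current mode = SEEK; filter table to that mode:
  (SEEK, evContact) → (IDLE, A_RELEASE)
  (SEEK, evStop) → (SEEK, A_RELEASE)  ← event matches
  (SEEK, evTimeout) → (AVOID, A_LIGHT)
event = evStop selects (SEEK, A_RELEASE)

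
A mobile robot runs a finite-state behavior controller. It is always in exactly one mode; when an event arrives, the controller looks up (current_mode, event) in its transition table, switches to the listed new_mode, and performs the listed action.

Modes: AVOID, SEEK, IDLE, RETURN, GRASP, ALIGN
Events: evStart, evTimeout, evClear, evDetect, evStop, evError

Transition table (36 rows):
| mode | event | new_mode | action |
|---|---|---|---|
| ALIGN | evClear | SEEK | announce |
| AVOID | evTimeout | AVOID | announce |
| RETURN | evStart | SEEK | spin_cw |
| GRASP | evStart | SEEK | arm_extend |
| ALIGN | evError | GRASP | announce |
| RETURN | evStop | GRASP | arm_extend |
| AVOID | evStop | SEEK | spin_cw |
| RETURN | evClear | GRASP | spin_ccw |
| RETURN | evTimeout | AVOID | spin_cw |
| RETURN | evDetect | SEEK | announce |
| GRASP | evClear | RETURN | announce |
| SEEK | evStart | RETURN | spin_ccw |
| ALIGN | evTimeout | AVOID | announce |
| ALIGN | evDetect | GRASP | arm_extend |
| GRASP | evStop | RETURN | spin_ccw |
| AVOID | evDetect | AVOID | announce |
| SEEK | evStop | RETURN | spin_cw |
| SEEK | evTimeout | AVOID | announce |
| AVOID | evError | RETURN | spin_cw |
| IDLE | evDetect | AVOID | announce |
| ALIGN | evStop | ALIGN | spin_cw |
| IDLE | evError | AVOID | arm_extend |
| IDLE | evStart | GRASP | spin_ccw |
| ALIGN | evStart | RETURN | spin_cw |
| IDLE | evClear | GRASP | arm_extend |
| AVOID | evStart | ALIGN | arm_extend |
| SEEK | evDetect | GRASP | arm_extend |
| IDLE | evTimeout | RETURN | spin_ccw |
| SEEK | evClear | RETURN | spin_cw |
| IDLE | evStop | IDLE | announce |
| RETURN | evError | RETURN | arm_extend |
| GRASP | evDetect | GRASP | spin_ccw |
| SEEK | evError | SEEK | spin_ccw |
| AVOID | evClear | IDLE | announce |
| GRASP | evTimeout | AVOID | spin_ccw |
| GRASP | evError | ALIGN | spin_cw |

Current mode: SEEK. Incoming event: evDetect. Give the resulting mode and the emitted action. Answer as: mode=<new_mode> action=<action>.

mode=GRASP action=arm_extend

current mode = SEEK; filter table to that mode:
  (SEEK, evStart) → (RETURN, spin_ccw)
  (SEEK, evStop) → (RETURN, spin_cw)
  (SEEK, evTimeout) → (AVOID, announce)
  (SEEK, evDetect) → (GRASP, arm_extend)  ← event matches
  (SEEK, evClear) → (RETURN, spin_cw)
  (SEEK, evError) → (SEEK, spin_ccw)
event = evDetect selects (GRASP, arm_extend)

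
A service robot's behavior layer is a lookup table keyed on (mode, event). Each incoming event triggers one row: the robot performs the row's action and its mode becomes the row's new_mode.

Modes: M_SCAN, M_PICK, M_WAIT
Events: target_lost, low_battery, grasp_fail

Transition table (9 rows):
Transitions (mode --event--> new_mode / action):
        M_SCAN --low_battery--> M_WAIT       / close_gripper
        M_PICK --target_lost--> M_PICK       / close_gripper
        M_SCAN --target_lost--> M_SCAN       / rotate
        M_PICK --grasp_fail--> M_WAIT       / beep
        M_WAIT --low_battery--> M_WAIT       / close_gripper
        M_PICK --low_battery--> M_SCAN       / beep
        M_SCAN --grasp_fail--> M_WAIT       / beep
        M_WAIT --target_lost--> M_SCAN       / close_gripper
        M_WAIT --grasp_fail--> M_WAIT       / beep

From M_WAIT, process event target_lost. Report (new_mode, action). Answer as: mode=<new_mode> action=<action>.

current mode = M_WAIT; filter table to that mode:
  (M_WAIT, low_battery) → (M_WAIT, close_gripper)
  (M_WAIT, target_lost) → (M_SCAN, close_gripper)  ← event matches
  (M_WAIT, grasp_fail) → (M_WAIT, beep)
event = target_lost selects (M_SCAN, close_gripper)

mode=M_SCAN action=close_gripper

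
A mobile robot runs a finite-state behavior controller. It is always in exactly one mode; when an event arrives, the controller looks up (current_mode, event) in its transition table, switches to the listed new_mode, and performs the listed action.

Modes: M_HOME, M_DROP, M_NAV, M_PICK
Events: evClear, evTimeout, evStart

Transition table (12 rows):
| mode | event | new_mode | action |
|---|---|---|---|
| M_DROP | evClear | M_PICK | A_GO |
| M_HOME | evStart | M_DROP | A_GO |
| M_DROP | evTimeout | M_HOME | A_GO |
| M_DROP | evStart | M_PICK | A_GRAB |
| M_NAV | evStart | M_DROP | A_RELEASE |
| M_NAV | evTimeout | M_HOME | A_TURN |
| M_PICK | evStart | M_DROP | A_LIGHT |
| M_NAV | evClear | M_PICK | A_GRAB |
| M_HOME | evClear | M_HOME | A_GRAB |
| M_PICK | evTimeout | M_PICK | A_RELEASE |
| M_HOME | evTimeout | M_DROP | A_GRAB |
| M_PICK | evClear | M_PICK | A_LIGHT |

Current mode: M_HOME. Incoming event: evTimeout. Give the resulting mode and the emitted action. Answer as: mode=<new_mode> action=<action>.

mode=M_DROP action=A_GRAB

current mode = M_HOME; filter table to that mode:
  (M_HOME, evStart) → (M_DROP, A_GO)
  (M_HOME, evClear) → (M_HOME, A_GRAB)
  (M_HOME, evTimeout) → (M_DROP, A_GRAB)  ← event matches
event = evTimeout selects (M_DROP, A_GRAB)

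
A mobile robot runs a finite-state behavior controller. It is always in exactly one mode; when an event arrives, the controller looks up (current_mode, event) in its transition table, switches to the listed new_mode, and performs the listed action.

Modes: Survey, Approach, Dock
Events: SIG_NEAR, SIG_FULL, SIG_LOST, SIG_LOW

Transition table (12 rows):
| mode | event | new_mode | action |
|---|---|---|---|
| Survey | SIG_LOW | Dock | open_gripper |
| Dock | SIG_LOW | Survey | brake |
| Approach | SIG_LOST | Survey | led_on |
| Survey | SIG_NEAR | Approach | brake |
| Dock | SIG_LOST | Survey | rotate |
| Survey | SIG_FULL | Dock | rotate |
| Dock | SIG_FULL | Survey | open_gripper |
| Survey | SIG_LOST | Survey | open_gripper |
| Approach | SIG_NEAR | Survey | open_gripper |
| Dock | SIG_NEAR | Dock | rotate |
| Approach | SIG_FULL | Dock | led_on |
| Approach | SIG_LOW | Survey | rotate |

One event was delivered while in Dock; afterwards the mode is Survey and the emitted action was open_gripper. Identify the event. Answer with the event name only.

SIG_FULL

try SIG_NEAR: (Dock, SIG_NEAR) → (Dock, rotate)
try SIG_FULL: (Dock, SIG_FULL) → (Survey, open_gripper)  ← matches
try SIG_LOST: (Dock, SIG_LOST) → (Survey, rotate)
try SIG_LOW: (Dock, SIG_LOW) → (Survey, brake)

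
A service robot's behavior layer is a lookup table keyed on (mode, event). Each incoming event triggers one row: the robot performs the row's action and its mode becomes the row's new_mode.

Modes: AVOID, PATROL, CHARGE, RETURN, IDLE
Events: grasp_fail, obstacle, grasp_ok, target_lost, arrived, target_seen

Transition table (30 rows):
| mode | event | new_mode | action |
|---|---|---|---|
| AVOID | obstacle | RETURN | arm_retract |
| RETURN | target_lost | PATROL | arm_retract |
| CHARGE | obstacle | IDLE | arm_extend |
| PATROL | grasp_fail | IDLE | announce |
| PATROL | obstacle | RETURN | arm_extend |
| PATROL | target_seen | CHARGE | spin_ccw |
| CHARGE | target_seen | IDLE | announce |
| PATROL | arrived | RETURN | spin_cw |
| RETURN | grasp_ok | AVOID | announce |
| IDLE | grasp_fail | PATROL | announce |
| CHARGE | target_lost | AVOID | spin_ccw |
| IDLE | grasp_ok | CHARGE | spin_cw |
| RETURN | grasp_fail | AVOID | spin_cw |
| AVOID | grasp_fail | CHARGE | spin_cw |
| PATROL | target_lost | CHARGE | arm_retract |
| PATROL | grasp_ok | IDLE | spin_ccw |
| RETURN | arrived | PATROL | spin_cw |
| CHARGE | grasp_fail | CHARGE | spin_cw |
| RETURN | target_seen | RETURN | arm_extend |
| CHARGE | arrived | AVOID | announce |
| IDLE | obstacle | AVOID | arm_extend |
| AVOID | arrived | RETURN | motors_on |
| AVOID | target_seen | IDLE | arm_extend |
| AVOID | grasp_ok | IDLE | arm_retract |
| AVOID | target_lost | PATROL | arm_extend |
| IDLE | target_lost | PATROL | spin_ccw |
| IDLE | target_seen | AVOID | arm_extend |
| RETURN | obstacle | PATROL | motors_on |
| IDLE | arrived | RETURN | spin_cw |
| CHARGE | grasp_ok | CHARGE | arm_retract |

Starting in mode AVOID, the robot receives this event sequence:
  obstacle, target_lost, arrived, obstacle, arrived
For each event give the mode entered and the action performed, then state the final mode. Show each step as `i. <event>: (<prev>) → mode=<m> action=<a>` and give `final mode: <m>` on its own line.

final mode: RETURN

1. obstacle: (AVOID) → mode=RETURN action=arm_retract
2. target_lost: (RETURN) → mode=PATROL action=arm_retract
3. arrived: (PATROL) → mode=RETURN action=spin_cw
4. obstacle: (RETURN) → mode=PATROL action=motors_on
5. arrived: (PATROL) → mode=RETURN action=spin_cw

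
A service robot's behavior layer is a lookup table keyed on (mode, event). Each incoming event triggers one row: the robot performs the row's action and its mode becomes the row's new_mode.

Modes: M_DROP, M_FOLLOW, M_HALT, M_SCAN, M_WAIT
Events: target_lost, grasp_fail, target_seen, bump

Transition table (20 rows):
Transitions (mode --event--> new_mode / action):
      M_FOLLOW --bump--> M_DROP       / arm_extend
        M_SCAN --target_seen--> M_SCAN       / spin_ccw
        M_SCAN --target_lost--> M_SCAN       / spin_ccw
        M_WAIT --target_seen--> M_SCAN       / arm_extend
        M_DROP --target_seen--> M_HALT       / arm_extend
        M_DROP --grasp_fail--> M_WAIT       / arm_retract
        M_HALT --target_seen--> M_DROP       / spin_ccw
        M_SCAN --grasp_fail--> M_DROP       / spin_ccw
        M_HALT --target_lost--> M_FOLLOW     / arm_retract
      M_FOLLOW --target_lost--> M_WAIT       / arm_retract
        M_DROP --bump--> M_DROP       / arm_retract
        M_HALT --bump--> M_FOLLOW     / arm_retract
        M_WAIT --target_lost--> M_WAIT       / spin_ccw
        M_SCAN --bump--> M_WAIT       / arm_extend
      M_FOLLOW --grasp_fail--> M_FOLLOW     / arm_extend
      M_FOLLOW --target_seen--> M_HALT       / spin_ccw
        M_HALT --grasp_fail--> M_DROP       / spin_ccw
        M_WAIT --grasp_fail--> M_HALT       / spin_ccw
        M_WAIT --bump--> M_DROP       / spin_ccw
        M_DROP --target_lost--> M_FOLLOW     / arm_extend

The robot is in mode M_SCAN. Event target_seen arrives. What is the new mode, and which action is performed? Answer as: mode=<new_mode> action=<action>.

current mode = M_SCAN; filter table to that mode:
  (M_SCAN, target_seen) → (M_SCAN, spin_ccw)  ← event matches
  (M_SCAN, target_lost) → (M_SCAN, spin_ccw)
  (M_SCAN, grasp_fail) → (M_DROP, spin_ccw)
  (M_SCAN, bump) → (M_WAIT, arm_extend)
event = target_seen selects (M_SCAN, spin_ccw)

mode=M_SCAN action=spin_ccw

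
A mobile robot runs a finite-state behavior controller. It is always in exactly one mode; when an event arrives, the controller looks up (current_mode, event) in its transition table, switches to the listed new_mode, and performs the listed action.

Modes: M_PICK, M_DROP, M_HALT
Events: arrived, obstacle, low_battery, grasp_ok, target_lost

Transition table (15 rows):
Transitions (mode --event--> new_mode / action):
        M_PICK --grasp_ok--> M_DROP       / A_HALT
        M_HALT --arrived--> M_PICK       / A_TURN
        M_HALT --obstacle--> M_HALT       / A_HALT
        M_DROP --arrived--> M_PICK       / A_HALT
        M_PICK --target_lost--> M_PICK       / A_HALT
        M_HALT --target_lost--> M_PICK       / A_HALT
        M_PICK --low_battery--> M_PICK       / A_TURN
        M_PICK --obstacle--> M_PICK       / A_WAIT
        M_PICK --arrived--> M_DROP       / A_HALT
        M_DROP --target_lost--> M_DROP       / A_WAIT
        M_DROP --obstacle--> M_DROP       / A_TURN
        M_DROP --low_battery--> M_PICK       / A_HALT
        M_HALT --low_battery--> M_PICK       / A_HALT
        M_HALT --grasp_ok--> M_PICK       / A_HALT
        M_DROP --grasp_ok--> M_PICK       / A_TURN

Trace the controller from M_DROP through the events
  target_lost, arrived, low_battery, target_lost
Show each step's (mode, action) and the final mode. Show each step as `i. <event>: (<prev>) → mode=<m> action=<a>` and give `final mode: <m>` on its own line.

final mode: M_PICK

1. target_lost: (M_DROP) → mode=M_DROP action=A_WAIT
2. arrived: (M_DROP) → mode=M_PICK action=A_HALT
3. low_battery: (M_PICK) → mode=M_PICK action=A_TURN
4. target_lost: (M_PICK) → mode=M_PICK action=A_HALT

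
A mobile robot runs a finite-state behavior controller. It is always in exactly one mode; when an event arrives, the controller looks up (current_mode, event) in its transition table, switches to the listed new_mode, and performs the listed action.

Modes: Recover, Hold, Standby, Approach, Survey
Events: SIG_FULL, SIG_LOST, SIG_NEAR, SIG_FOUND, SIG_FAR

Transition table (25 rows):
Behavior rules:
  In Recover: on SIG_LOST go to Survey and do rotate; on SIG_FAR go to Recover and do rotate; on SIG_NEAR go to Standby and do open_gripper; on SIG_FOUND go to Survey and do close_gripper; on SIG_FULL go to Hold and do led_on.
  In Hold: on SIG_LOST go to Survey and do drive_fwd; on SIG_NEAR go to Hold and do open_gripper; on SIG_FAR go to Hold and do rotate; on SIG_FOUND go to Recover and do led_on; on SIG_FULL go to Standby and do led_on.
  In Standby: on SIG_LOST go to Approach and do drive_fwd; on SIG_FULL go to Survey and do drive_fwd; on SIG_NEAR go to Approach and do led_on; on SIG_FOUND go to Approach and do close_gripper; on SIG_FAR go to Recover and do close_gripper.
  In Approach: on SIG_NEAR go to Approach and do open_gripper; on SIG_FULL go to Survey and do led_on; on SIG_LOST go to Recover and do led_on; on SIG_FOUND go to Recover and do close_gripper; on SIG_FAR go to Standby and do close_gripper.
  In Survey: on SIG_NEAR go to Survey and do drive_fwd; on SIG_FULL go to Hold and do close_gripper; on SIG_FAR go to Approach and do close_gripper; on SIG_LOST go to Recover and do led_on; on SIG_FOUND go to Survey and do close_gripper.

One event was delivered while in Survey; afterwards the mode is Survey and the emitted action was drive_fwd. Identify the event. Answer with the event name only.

SIG_NEAR

try SIG_FULL: (Survey, SIG_FULL) → (Hold, close_gripper)
try SIG_LOST: (Survey, SIG_LOST) → (Recover, led_on)
try SIG_NEAR: (Survey, SIG_NEAR) → (Survey, drive_fwd)  ← matches
try SIG_FOUND: (Survey, SIG_FOUND) → (Survey, close_gripper)
try SIG_FAR: (Survey, SIG_FAR) → (Approach, close_gripper)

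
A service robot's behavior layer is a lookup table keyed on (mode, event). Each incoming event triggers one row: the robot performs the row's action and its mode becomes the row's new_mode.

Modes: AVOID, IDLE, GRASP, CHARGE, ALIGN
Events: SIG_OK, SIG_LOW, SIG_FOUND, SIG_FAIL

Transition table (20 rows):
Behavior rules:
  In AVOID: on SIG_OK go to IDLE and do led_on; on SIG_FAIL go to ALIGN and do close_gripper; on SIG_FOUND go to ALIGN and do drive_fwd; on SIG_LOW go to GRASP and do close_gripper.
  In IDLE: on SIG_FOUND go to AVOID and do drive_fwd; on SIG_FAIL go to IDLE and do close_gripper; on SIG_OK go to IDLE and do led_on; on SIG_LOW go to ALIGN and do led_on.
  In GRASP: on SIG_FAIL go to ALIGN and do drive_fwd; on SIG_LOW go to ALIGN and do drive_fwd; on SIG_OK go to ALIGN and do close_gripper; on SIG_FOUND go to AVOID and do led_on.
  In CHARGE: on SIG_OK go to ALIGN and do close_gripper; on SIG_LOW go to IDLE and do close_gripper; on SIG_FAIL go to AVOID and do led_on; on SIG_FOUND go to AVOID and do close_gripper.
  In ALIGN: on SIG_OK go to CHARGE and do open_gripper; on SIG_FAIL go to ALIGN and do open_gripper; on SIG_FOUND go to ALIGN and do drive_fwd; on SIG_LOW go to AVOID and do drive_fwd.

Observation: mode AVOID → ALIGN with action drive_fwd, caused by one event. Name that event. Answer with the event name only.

try SIG_OK: (AVOID, SIG_OK) → (IDLE, led_on)
try SIG_LOW: (AVOID, SIG_LOW) → (GRASP, close_gripper)
try SIG_FOUND: (AVOID, SIG_FOUND) → (ALIGN, drive_fwd)  ← matches
try SIG_FAIL: (AVOID, SIG_FAIL) → (ALIGN, close_gripper)

SIG_FOUND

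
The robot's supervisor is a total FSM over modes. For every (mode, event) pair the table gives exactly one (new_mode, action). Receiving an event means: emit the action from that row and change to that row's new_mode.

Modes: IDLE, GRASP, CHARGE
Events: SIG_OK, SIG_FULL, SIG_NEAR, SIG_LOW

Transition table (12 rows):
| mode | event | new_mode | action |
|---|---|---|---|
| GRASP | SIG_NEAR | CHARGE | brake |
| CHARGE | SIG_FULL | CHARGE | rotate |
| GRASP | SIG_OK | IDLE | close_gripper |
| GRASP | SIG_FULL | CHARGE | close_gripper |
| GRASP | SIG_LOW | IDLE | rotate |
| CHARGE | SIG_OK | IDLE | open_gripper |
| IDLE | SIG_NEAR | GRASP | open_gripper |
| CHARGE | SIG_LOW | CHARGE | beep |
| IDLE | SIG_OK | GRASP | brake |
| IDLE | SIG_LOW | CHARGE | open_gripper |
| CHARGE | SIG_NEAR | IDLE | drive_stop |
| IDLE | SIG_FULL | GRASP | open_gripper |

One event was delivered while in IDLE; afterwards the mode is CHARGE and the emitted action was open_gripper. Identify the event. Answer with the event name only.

SIG_LOW

try SIG_OK: (IDLE, SIG_OK) → (GRASP, brake)
try SIG_FULL: (IDLE, SIG_FULL) → (GRASP, open_gripper)
try SIG_NEAR: (IDLE, SIG_NEAR) → (GRASP, open_gripper)
try SIG_LOW: (IDLE, SIG_LOW) → (CHARGE, open_gripper)  ← matches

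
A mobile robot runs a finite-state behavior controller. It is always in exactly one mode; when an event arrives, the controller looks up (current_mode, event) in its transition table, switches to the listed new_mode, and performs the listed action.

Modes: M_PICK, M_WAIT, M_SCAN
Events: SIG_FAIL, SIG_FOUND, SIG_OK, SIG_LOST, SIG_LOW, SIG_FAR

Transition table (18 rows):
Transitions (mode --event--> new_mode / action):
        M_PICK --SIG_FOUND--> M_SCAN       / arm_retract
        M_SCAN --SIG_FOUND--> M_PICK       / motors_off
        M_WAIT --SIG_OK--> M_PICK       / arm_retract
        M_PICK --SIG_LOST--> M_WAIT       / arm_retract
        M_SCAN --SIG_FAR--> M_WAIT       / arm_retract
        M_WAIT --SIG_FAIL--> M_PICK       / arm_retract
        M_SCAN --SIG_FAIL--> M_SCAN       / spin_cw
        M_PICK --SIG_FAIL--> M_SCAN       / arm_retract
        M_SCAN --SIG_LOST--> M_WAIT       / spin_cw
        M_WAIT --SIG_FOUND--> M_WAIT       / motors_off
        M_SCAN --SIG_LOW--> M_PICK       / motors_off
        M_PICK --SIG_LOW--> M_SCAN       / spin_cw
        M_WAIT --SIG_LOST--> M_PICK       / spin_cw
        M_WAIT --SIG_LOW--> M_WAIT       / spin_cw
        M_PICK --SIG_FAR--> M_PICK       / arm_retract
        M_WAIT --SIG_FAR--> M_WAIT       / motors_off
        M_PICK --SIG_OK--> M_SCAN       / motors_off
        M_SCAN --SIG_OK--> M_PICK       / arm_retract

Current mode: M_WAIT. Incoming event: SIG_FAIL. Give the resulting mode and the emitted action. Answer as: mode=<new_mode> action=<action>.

mode=M_PICK action=arm_retract

current mode = M_WAIT; filter table to that mode:
  (M_WAIT, SIG_OK) → (M_PICK, arm_retract)
  (M_WAIT, SIG_FAIL) → (M_PICK, arm_retract)  ← event matches
  (M_WAIT, SIG_FOUND) → (M_WAIT, motors_off)
  (M_WAIT, SIG_LOST) → (M_PICK, spin_cw)
  (M_WAIT, SIG_LOW) → (M_WAIT, spin_cw)
  (M_WAIT, SIG_FAR) → (M_WAIT, motors_off)
event = SIG_FAIL selects (M_PICK, arm_retract)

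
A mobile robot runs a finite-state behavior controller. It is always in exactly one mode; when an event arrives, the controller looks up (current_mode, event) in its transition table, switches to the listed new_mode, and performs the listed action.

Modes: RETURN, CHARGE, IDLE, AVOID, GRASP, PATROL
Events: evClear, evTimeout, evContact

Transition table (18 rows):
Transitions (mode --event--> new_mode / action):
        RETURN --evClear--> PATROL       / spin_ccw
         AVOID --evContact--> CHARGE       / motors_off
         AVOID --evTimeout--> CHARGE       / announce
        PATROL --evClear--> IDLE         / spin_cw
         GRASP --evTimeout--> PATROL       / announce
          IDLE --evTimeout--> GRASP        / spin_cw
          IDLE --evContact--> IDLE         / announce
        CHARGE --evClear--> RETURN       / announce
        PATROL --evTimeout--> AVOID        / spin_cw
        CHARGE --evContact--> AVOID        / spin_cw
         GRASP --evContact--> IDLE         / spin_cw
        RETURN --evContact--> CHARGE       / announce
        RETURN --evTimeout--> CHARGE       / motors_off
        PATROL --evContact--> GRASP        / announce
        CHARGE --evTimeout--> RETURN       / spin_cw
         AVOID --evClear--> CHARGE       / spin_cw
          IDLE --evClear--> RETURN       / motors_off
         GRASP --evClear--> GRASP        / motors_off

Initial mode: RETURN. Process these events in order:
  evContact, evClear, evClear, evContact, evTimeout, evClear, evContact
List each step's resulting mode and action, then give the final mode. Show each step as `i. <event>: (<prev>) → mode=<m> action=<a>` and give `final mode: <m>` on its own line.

final mode: IDLE

1. evContact: (RETURN) → mode=CHARGE action=announce
2. evClear: (CHARGE) → mode=RETURN action=announce
3. evClear: (RETURN) → mode=PATROL action=spin_ccw
4. evContact: (PATROL) → mode=GRASP action=announce
5. evTimeout: (GRASP) → mode=PATROL action=announce
6. evClear: (PATROL) → mode=IDLE action=spin_cw
7. evContact: (IDLE) → mode=IDLE action=announce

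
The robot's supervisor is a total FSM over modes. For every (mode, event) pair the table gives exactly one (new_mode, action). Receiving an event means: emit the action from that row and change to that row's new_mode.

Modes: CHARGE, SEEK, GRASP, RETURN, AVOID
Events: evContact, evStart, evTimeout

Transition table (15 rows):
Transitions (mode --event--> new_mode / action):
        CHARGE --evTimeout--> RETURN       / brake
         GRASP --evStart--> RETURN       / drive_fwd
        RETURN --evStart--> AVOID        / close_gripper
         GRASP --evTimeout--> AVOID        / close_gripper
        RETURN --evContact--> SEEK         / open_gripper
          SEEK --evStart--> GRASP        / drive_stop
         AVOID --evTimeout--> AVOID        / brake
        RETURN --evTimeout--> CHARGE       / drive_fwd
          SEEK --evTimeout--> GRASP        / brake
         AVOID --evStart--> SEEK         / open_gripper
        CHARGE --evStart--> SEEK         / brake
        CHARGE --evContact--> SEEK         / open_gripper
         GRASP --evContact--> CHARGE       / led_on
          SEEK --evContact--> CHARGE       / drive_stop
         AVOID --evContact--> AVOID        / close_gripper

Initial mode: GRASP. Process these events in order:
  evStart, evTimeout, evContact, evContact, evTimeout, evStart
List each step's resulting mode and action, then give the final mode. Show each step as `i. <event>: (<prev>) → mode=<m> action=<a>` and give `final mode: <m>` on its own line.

1. evStart: (GRASP) → mode=RETURN action=drive_fwd
2. evTimeout: (RETURN) → mode=CHARGE action=drive_fwd
3. evContact: (CHARGE) → mode=SEEK action=open_gripper
4. evContact: (SEEK) → mode=CHARGE action=drive_stop
5. evTimeout: (CHARGE) → mode=RETURN action=brake
6. evStart: (RETURN) → mode=AVOID action=close_gripper

final mode: AVOID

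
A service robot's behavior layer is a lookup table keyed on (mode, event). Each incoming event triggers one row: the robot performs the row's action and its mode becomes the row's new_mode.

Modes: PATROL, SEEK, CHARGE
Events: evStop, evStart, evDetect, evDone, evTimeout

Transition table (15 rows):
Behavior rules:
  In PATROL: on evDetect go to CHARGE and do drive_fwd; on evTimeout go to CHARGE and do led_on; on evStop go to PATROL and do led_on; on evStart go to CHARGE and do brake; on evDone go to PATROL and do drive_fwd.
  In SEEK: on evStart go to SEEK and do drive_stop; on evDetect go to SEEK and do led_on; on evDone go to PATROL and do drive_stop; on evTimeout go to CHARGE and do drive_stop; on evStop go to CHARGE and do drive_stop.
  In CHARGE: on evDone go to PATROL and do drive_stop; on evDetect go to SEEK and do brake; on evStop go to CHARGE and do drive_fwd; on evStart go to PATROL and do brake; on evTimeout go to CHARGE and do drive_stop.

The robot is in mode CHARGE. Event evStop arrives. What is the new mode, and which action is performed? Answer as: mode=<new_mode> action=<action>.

mode=CHARGE action=drive_fwd

current mode = CHARGE; filter table to that mode:
  (CHARGE, evDone) → (PATROL, drive_stop)
  (CHARGE, evDetect) → (SEEK, brake)
  (CHARGE, evStop) → (CHARGE, drive_fwd)  ← event matches
  (CHARGE, evStart) → (PATROL, brake)
  (CHARGE, evTimeout) → (CHARGE, drive_stop)
event = evStop selects (CHARGE, drive_fwd)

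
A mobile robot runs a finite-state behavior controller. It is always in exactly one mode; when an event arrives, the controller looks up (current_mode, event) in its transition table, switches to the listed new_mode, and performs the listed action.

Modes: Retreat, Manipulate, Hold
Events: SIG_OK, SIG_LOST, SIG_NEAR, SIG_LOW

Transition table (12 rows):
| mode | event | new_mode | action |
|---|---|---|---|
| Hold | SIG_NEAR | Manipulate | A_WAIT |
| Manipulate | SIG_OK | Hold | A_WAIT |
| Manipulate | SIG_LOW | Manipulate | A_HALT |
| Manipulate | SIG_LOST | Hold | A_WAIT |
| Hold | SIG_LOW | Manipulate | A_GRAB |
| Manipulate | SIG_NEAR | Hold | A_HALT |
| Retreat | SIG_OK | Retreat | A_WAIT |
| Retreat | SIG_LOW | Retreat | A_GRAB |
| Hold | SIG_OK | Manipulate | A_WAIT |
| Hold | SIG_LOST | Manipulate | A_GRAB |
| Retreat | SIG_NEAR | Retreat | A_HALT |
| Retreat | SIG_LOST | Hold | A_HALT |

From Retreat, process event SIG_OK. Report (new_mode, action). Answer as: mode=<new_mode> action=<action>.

current mode = Retreat; filter table to that mode:
  (Retreat, SIG_OK) → (Retreat, A_WAIT)  ← event matches
  (Retreat, SIG_LOW) → (Retreat, A_GRAB)
  (Retreat, SIG_NEAR) → (Retreat, A_HALT)
  (Retreat, SIG_LOST) → (Hold, A_HALT)
event = SIG_OK selects (Retreat, A_WAIT)

mode=Retreat action=A_WAIT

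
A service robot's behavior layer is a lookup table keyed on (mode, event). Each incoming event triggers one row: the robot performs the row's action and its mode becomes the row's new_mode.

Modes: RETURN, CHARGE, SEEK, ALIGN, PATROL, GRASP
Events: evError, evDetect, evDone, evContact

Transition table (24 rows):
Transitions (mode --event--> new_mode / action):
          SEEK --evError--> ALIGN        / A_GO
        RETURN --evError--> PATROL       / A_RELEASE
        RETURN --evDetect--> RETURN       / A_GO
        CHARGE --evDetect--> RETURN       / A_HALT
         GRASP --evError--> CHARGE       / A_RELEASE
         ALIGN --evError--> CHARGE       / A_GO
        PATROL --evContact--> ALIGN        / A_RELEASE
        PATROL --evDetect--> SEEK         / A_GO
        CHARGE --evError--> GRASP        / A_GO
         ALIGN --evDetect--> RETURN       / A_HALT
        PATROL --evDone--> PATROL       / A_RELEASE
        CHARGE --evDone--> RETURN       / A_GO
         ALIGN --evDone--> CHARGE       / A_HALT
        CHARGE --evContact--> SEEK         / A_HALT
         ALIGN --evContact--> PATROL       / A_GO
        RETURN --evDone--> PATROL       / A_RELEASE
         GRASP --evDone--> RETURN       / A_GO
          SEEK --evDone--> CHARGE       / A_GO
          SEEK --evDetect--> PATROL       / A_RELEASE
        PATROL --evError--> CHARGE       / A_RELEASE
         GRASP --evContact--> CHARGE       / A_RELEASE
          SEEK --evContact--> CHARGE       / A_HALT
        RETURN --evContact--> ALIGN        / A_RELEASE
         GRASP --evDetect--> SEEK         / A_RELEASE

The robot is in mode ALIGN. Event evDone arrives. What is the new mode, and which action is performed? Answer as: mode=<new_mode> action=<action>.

mode=CHARGE action=A_HALT

current mode = ALIGN; filter table to that mode:
  (ALIGN, evError) → (CHARGE, A_GO)
  (ALIGN, evDetect) → (RETURN, A_HALT)
  (ALIGN, evDone) → (CHARGE, A_HALT)  ← event matches
  (ALIGN, evContact) → (PATROL, A_GO)
event = evDone selects (CHARGE, A_HALT)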